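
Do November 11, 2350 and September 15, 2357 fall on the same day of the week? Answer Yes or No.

From Nov 11, 2350 to Sep 15, 2357 is 2500 days.
2500 mod 7 = 1, so they are different weekdays.
(Nov 11, 2350 is a Saturday; Sep 15, 2357 is a Sunday.)

No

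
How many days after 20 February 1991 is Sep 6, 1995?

1659

Feb 20, 1991 → Feb 20, 1992: 365 days.
Feb 20, 1992 → Feb 20, 1993: 366 days (Feb 29, 1992 is in that span).
Feb 20, 1993 → Feb 20, 1994: 365 days.
Feb 20, 1994 → Feb 20, 1995: 365 days.
Feb 20, 1995 → Mar 20, 1995: 28 days (February has 28).
Mar 20, 1995 → Apr 20, 1995: 31 days (March has 31).
Apr 20, 1995 → May 20, 1995: 30 days (April has 30).
May 20, 1995 → Jun 20, 1995: 31 days (May has 31).
Jun 20, 1995 → Jul 20, 1995: 30 days (June has 30).
Jul 20, 1995 → Aug 20, 1995: 31 days (July has 31).
Aug 20, 1995 → Sep 6, 1995: 17 days.
Total: 1659 days.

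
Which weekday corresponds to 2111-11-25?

Wednesday

January 1, 2111 is a Thursday.
Jan 1, 2111 → Feb 1, 2111: 31 days (January has 31).
Feb 1, 2111 → Mar 1, 2111: 28 days (February has 28).
Mar 1, 2111 → Apr 1, 2111: 31 days (March has 31).
Apr 1, 2111 → May 1, 2111: 30 days (April has 30).
May 1, 2111 → Jun 1, 2111: 31 days (May has 31).
Jun 1, 2111 → Jul 1, 2111: 30 days (June has 30).
Jul 1, 2111 → Aug 1, 2111: 31 days (July has 31).
Aug 1, 2111 → Sep 1, 2111: 31 days (August has 31).
Sep 1, 2111 → Oct 1, 2111: 30 days (September has 30).
Oct 1, 2111 → Nov 1, 2111: 31 days (October has 31).
Nov 1, 2111 → Nov 25, 2111: 24 days.
Total: 328 days.
328 mod 7 = 6, so Thursday + 6 = Wednesday.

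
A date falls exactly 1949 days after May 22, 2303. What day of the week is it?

Monday

May 22, 2303 is a Friday.
1949 mod 7 = 3, so 1949 days after a Friday is Friday + 3 = Monday.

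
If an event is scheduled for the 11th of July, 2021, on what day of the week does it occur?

Sunday

Doomsday rule: the anchor day for the 2000s is Tuesday. For year 21: 21÷12 = 1 r 9, and 9÷4 = 2, so 1+9+2 = 12.
Tuesday + 12 ≡ Sunday — that's 2021's doomsday.
In July the doomsday date is Jul 11.
Jul 11 is the doomsday itself: Sunday.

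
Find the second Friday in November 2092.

November 1, 2092 is a Saturday.
The first Friday is therefore November 7 (6 days later).
The second Friday is 7 + 1×7 = November 14.

November 14, 2092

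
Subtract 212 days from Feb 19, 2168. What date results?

−19 → Jan 31, 2168 (end of Jan, 31 days; 193 left).
−31 → Dec 31, 2167 (end of Dec, 31 days; 162 left).
−31 → Nov 30, 2167 (end of Nov, 30 days; 131 left).
−30 → Oct 31, 2167 (end of Oct, 31 days; 101 left).
−31 → Sep 30, 2167 (end of Sep, 30 days; 70 left).
−30 → Aug 31, 2167 (end of Aug, 31 days; 40 left).
−31 → Jul 31, 2167 (end of Jul, 31 days; 9 left).
−9 → Jul 22, 2167.

July 22, 2167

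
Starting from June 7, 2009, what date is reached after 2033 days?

+365 (one year) → Jun 7, 2010 (1668 left).
+365 (one year) → Jun 7, 2011 (1303 left).
+366 (one year; includes Feb 29, 2012) → Jun 7, 2012 (937 left).
+365 (one year) → Jun 7, 2013 (572 left).
+365 (one year) → Jun 7, 2014 (207 left).
Jun has 30 days: +24 → Jul 1, 2014 (183 left).
Jul has 31 days: +31 → Aug 1, 2014 (152 left).
Aug has 31 days: +31 → Sep 1, 2014 (121 left).
Sep has 30 days: +30 → Oct 1, 2014 (91 left).
Oct has 31 days: +31 → Nov 1, 2014 (60 left).
Nov has 30 days: +30 → Dec 1, 2014 (30 left).
+30 → Dec 31, 2014.

December 31, 2014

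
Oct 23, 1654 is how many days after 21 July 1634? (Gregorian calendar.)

7399

Jul 21, 1634 → Jul 21, 1635: 365 days.
Jul 21, 1635 → Jul 21, 1636: 366 days (Feb 29, 1636 is in that span).
Jul 21, 1636 → Jul 21, 1637: 365 days.
Jul 21, 1637 → Jul 21, 1638: 365 days.
Jul 21, 1638 → Jul 21, 1639: 365 days.
Jul 21, 1639 → Jul 21, 1640: 366 days (Feb 29, 1640 is in that span).
Jul 21, 1640 → Jul 21, 1641: 365 days.
Jul 21, 1641 → Jul 21, 1642: 365 days.
Jul 21, 1642 → Jul 21, 1643: 365 days.
Jul 21, 1643 → Jul 21, 1644: 366 days (Feb 29, 1644 is in that span).
Jul 21, 1644 → Jul 21, 1645: 365 days.
Jul 21, 1645 → Jul 21, 1646: 365 days.
Jul 21, 1646 → Jul 21, 1647: 365 days.
Jul 21, 1647 → Jul 21, 1648: 366 days (Feb 29, 1648 is in that span).
Jul 21, 1648 → Jul 21, 1649: 365 days.
Jul 21, 1649 → Jul 21, 1650: 365 days.
Jul 21, 1650 → Jul 21, 1651: 365 days.
Jul 21, 1651 → Jul 21, 1652: 366 days (Feb 29, 1652 is in that span).
Jul 21, 1652 → Jul 21, 1653: 365 days.
Jul 21, 1653 → Jul 21, 1654: 365 days.
Jul 21, 1654 → Aug 21, 1654: 31 days (July has 31).
Aug 21, 1654 → Sep 21, 1654: 31 days (August has 31).
Sep 21, 1654 → Oct 21, 1654: 30 days (September has 30).
Oct 21, 1654 → Oct 23, 1654: 2 days.
Total: 7399 days.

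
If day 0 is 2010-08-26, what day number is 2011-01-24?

Aug 26, 2010 → Sep 26, 2010: 31 days (August has 31).
Sep 26, 2010 → Oct 26, 2010: 30 days (September has 30).
Oct 26, 2010 → Nov 26, 2010: 31 days (October has 31).
Nov 26, 2010 → Dec 26, 2010: 30 days (November has 30).
Dec 26, 2010 → Jan 24, 2011: 29 days.
Total: 151 days.

151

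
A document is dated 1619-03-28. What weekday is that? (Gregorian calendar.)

Doomsday rule: the anchor day for the 1600s is Tuesday. For year 19: 19÷12 = 1 r 7, and 7÷4 = 1, so 1+7+1 = 9.
Tuesday + 9 ≡ Thursday — that's 1619's doomsday.
In March the doomsday date is Mar 14.
Mar 28 is 14 days after Mar 14; 14 mod 7 = 0, so Thursday + 0 = Thursday.

Thursday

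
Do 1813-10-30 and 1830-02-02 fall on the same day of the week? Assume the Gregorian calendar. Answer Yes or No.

No

From Oct 30, 1813 to Feb 2, 1830 is 5939 days.
5939 mod 7 = 3, so they are different weekdays.
(Oct 30, 1813 is a Saturday; Feb 2, 1830 is a Tuesday.)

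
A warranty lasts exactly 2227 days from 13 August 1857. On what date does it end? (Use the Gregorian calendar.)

September 18, 1863

+365 (one year) → Aug 13, 1858 (1862 left).
+365 (one year) → Aug 13, 1859 (1497 left).
+366 (one year; includes Feb 29, 1860) → Aug 13, 1860 (1131 left).
+365 (one year) → Aug 13, 1861 (766 left).
+365 (one year) → Aug 13, 1862 (401 left).
+365 (one year) → Aug 13, 1863 (36 left).
Aug has 31 days: +19 → Sep 1, 1863 (17 left).
+17 → Sep 18, 1863.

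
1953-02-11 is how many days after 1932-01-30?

7683

Jan 30, 1932 → Jan 30, 1933: 366 days (Feb 29, 1932 is in that span).
Jan 30, 1933 → Jan 30, 1934: 365 days.
Jan 30, 1934 → Jan 30, 1935: 365 days.
Jan 30, 1935 → Jan 30, 1936: 365 days.
Jan 30, 1936 → Jan 30, 1937: 366 days (Feb 29, 1936 is in that span).
Jan 30, 1937 → Jan 30, 1938: 365 days.
Jan 30, 1938 → Jan 30, 1939: 365 days.
Jan 30, 1939 → Jan 30, 1940: 365 days.
Jan 30, 1940 → Jan 30, 1941: 366 days (Feb 29, 1940 is in that span).
Jan 30, 1941 → Jan 30, 1942: 365 days.
Jan 30, 1942 → Jan 30, 1943: 365 days.
Jan 30, 1943 → Jan 30, 1944: 365 days.
Jan 30, 1944 → Jan 30, 1945: 366 days (Feb 29, 1944 is in that span).
Jan 30, 1945 → Jan 30, 1946: 365 days.
Jan 30, 1946 → Jan 30, 1947: 365 days.
Jan 30, 1947 → Jan 30, 1948: 365 days.
Jan 30, 1948 → Jan 30, 1949: 366 days (Feb 29, 1948 is in that span).
Jan 30, 1949 → Jan 30, 1950: 365 days.
Jan 30, 1950 → Jan 30, 1951: 365 days.
Jan 30, 1951 → Jan 30, 1952: 365 days.
Jan 30, 1952 → Feb 29, 1952: 30 days (January has 31).
Feb 29, 1952 → Mar 29, 1952: 29 days (February has 29).
Mar 29, 1952 → Apr 29, 1952: 31 days (March has 31).
Apr 29, 1952 → May 29, 1952: 30 days (April has 30).
May 29, 1952 → Jun 29, 1952: 31 days (May has 31).
Jun 29, 1952 → Jul 29, 1952: 30 days (June has 30).
Jul 29, 1952 → Aug 29, 1952: 31 days (July has 31).
Aug 29, 1952 → Sep 29, 1952: 31 days (August has 31).
Sep 29, 1952 → Oct 29, 1952: 30 days (September has 30).
Oct 29, 1952 → Nov 29, 1952: 31 days (October has 31).
Nov 29, 1952 → Dec 29, 1952: 30 days (November has 30).
Dec 29, 1952 → Jan 29, 1953: 31 days (December has 31).
Jan 29, 1953 → Feb 11, 1953: 13 days.
Total: 7683 days.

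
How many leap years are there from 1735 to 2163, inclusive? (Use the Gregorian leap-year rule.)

104

Multiples of 4 in [1735,2163]: 107.
Of those, multiples of 100: 4 (not leap unless ÷400).
Multiples of 400: 1.
Leap years = 107 − 4 + 1 = 104.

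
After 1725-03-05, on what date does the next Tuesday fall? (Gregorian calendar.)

Mar 5, 1725 is a Monday.
From Monday to the next Tuesday is 1 day.
Mar 5, 1725 + 1 = Mar 6, 1725.

March 6, 1725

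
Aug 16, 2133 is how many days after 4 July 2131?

774

Jul 4, 2131 → Jul 4, 2132: 366 days (Feb 29, 2132 is in that span).
Jul 4, 2132 → Jul 4, 2133: 365 days.
Jul 4, 2133 → Aug 4, 2133: 31 days (July has 31).
Aug 4, 2133 → Aug 16, 2133: 12 days.
Total: 774 days.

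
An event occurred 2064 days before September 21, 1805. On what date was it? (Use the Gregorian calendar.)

−365 (one year) → Sep 21, 1804 (1699 left).
−366 (one year; includes Feb 29, 1804) → Sep 21, 1803 (1333 left).
−365 (one year) → Sep 21, 1802 (968 left).
−365 (one year) → Sep 21, 1801 (603 left).
−365 (one year) → Sep 21, 1800 (238 left).
−21 → Aug 31, 1800 (end of Aug, 31 days; 217 left).
−31 → Jul 31, 1800 (end of Jul, 31 days; 186 left).
−31 → Jun 30, 1800 (end of Jun, 30 days; 155 left).
−30 → May 31, 1800 (end of May, 31 days; 125 left).
−31 → Apr 30, 1800 (end of Apr, 30 days; 94 left).
−30 → Mar 31, 1800 (end of Mar, 31 days; 64 left).
−31 → Feb 28, 1800 (end of Feb, 28 days; 33 left).
−28 → Jan 31, 1800 (end of Jan, 31 days; 5 left).
−5 → Jan 26, 1800.

January 26, 1800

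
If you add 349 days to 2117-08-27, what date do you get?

August 11, 2118

Aug has 31 days: +5 → Sep 1, 2117 (344 left).
Sep has 30 days: +30 → Oct 1, 2117 (314 left).
Oct has 31 days: +31 → Nov 1, 2117 (283 left).
Nov has 30 days: +30 → Dec 1, 2117 (253 left).
Dec has 31 days: +31 → Jan 1, 2118 (222 left).
Jan has 31 days: +31 → Feb 1, 2118 (191 left).
Feb has 28 days: +28 → Mar 1, 2118 (163 left).
Mar has 31 days: +31 → Apr 1, 2118 (132 left).
Apr has 30 days: +30 → May 1, 2118 (102 left).
May has 31 days: +31 → Jun 1, 2118 (71 left).
Jun has 30 days: +30 → Jul 1, 2118 (41 left).
Jul has 31 days: +31 → Aug 1, 2118 (10 left).
+10 → Aug 11, 2118.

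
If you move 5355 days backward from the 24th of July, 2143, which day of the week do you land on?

Wednesday

First find the weekday of Jul 24, 2143. Doomsday rule: the anchor day for the 2100s is Sunday. For year 43: 43÷12 = 3 r 7, and 7÷4 = 1, so 3+7+1 = 11.
Sunday + 11 ≡ Thursday — that's 2143's doomsday.
In July the doomsday date is Jul 11.
Jul 24 is 13 days after Jul 11; 13 mod 7 = 6, so Thursday + 6 = Wednesday.
5355 mod 7 = 0, so 5355 days before a Wednesday is Wednesday − 0 = Wednesday.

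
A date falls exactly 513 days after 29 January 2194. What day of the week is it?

Friday

First find the weekday of Jan 29, 2194. Doomsday rule: the anchor day for the 2100s is Sunday. For year 94: 94÷12 = 7 r 10, and 10÷4 = 2, so 7+10+2 = 19.
Sunday + 19 ≡ Friday — that's 2194's doomsday.
In January the doomsday date is Jan 3 (2194 is not a leap year).
Jan 29 is 26 days after Jan 3; 26 mod 7 = 5, so Friday + 5 = Wednesday.
513 mod 7 = 2, so 513 days after a Wednesday is Wednesday + 2 = Friday.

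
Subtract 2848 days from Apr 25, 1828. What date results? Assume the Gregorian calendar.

−366 (one year; includes Feb 29, 1828) → Apr 25, 1827 (2482 left).
−365 (one year) → Apr 25, 1826 (2117 left).
−365 (one year) → Apr 25, 1825 (1752 left).
−365 (one year) → Apr 25, 1824 (1387 left).
−366 (one year; includes Feb 29, 1824) → Apr 25, 1823 (1021 left).
−365 (one year) → Apr 25, 1822 (656 left).
−365 (one year) → Apr 25, 1821 (291 left).
−25 → Mar 31, 1821 (end of Mar, 31 days; 266 left).
−31 → Feb 28, 1821 (end of Feb, 28 days; 235 left).
−28 → Jan 31, 1821 (end of Jan, 31 days; 207 left).
−31 → Dec 31, 1820 (end of Dec, 31 days; 176 left).
−31 → Nov 30, 1820 (end of Nov, 30 days; 145 left).
−30 → Oct 31, 1820 (end of Oct, 31 days; 115 left).
−31 → Sep 30, 1820 (end of Sep, 30 days; 84 left).
−30 → Aug 31, 1820 (end of Aug, 31 days; 54 left).
−31 → Jul 31, 1820 (end of Jul, 31 days; 23 left).
−23 → Jul 8, 1820.

July 8, 1820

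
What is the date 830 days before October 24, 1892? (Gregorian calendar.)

July 17, 1890

−366 (one year; includes Feb 29, 1892) → Oct 24, 1891 (464 left).
−365 (one year) → Oct 24, 1890 (99 left).
−24 → Sep 30, 1890 (end of Sep, 30 days; 75 left).
−30 → Aug 31, 1890 (end of Aug, 31 days; 45 left).
−31 → Jul 31, 1890 (end of Jul, 31 days; 14 left).
−14 → Jul 17, 1890.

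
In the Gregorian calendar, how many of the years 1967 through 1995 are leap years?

7

Multiples of 4 in [1967,1995]: 7.
Of those, multiples of 100: 0 (not leap unless ÷400).
Multiples of 400: 0.
Leap years = 7 − 0 + 0 = 7.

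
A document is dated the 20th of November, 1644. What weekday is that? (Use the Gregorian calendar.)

Doomsday rule: the anchor day for the 1600s is Tuesday. For year 44: 44÷12 = 3 r 8, and 8÷4 = 2, so 3+8+2 = 13.
Tuesday + 13 ≡ Monday — that's 1644's doomsday.
In November the doomsday date is Nov 7.
Nov 20 is 13 days after Nov 7; 13 mod 7 = 6, so Monday + 6 = Sunday.

Sunday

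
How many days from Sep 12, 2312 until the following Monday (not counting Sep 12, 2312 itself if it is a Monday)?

Sep 12, 2312 is a Thursday.
From Thursday to the next Monday is 4 days.

4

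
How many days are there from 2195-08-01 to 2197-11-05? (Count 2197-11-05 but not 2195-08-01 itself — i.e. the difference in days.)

827

Aug 1, 2195 → Aug 1, 2196: 366 days (Feb 29, 2196 is in that span).
Aug 1, 2196 → Aug 1, 2197: 365 days.
Aug 1, 2197 → Sep 1, 2197: 31 days (August has 31).
Sep 1, 2197 → Oct 1, 2197: 30 days (September has 30).
Oct 1, 2197 → Nov 1, 2197: 31 days (October has 31).
Nov 1, 2197 → Nov 5, 2197: 4 days.
Total: 827 days.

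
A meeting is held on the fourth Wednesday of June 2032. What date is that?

June 23, 2032

June 1, 2032 is a Tuesday.
The first Wednesday is therefore June 2 (1 days later).
The fourth Wednesday is 2 + 3×7 = June 23.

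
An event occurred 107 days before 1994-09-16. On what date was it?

June 1, 1994

−16 → Aug 31, 1994 (end of Aug, 31 days; 91 left).
−31 → Jul 31, 1994 (end of Jul, 31 days; 60 left).
−31 → Jun 30, 1994 (end of Jun, 30 days; 29 left).
−29 → Jun 1, 1994.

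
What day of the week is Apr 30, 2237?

Sunday

Doomsday rule: the anchor day for the 2200s is Friday. For year 37: 37÷12 = 3 r 1, and 1÷4 = 0, so 3+1+0 = 4.
Friday + 4 ≡ Tuesday — that's 2237's doomsday.
In April the doomsday date is Apr 4.
Apr 30 is 26 days after Apr 4; 26 mod 7 = 5, so Tuesday + 5 = Sunday.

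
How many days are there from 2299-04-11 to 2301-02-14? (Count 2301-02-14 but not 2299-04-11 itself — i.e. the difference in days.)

Apr 11, 2299 → Apr 11, 2300: 365 days.
Apr 11, 2300 → May 11, 2300: 30 days (April has 30).
May 11, 2300 → Jun 11, 2300: 31 days (May has 31).
Jun 11, 2300 → Jul 11, 2300: 30 days (June has 30).
Jul 11, 2300 → Aug 11, 2300: 31 days (July has 31).
Aug 11, 2300 → Sep 11, 2300: 31 days (August has 31).
Sep 11, 2300 → Oct 11, 2300: 30 days (September has 30).
Oct 11, 2300 → Nov 11, 2300: 31 days (October has 31).
Nov 11, 2300 → Dec 11, 2300: 30 days (November has 30).
Dec 11, 2300 → Jan 11, 2301: 31 days (December has 31).
Jan 11, 2301 → Feb 11, 2301: 31 days (January has 31).
Feb 11, 2301 → Feb 14, 2301: 3 days.
Total: 674 days.

674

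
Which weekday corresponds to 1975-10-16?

Thursday

Doomsday rule: the anchor day for the 1900s is Wednesday. For year 75: 75÷12 = 6 r 3, and 3÷4 = 0, so 6+3+0 = 9.
Wednesday + 9 ≡ Friday — that's 1975's doomsday.
In October the doomsday date is Oct 10.
Oct 16 is 6 days after Oct 10; 6 mod 7 = 6, so Friday + 6 = Thursday.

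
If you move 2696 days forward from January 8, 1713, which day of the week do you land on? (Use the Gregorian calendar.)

Monday

First find the weekday of Jan 8, 1713. Doomsday rule: the anchor day for the 1700s is Sunday. For year 13: 13÷12 = 1 r 1, and 1÷4 = 0, so 1+1+0 = 2.
Sunday + 2 ≡ Tuesday — that's 1713's doomsday.
In January the doomsday date is Jan 3 (1713 is not a leap year).
Jan 8 is 5 days after Jan 3; 5 mod 7 = 5, so Tuesday + 5 = Sunday.
2696 mod 7 = 1, so 2696 days after a Sunday is Sunday + 1 = Monday.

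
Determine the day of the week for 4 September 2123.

Doomsday rule: the anchor day for the 2100s is Sunday. For year 23: 23÷12 = 1 r 11, and 11÷4 = 2, so 1+11+2 = 14.
Sunday + 14 ≡ Sunday — that's 2123's doomsday.
In September the doomsday date is Sep 5.
Sep 4 is 1 day before Sep 5; 1 mod 7 = 1, so Sunday − 1 = Saturday.

Saturday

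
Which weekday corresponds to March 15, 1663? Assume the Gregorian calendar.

Doomsday rule: the anchor day for the 1600s is Tuesday. For year 63: 63÷12 = 5 r 3, and 3÷4 = 0, so 5+3+0 = 8.
Tuesday + 8 ≡ Wednesday — that's 1663's doomsday.
In March the doomsday date is Mar 14.
Mar 15 is 1 day after Mar 14; 1 mod 7 = 1, so Wednesday + 1 = Thursday.

Thursday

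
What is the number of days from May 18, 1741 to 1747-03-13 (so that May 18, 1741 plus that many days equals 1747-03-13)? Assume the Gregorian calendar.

2125

May 18, 1741 → May 18, 1742: 365 days.
May 18, 1742 → May 18, 1743: 365 days.
May 18, 1743 → May 18, 1744: 366 days (Feb 29, 1744 is in that span).
May 18, 1744 → May 18, 1745: 365 days.
May 18, 1745 → May 18, 1746: 365 days.
May 18, 1746 → Jun 18, 1746: 31 days (May has 31).
Jun 18, 1746 → Jul 18, 1746: 30 days (June has 30).
Jul 18, 1746 → Aug 18, 1746: 31 days (July has 31).
Aug 18, 1746 → Sep 18, 1746: 31 days (August has 31).
Sep 18, 1746 → Oct 18, 1746: 30 days (September has 30).
Oct 18, 1746 → Nov 18, 1746: 31 days (October has 31).
Nov 18, 1746 → Dec 18, 1746: 30 days (November has 30).
Dec 18, 1746 → Jan 18, 1747: 31 days (December has 31).
Jan 18, 1747 → Feb 18, 1747: 31 days (January has 31).
Feb 18, 1747 → Mar 13, 1747: 23 days.
Total: 2125 days.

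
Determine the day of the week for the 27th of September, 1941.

Saturday

Doomsday rule: the anchor day for the 1900s is Wednesday. For year 41: 41÷12 = 3 r 5, and 5÷4 = 1, so 3+5+1 = 9.
Wednesday + 9 ≡ Friday — that's 1941's doomsday.
In September the doomsday date is Sep 5.
Sep 27 is 22 days after Sep 5; 22 mod 7 = 1, so Friday + 1 = Saturday.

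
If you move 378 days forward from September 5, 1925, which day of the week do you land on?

Saturday

First find the weekday of Sep 5, 1925. Doomsday rule: the anchor day for the 1900s is Wednesday. For year 25: 25÷12 = 2 r 1, and 1÷4 = 0, so 2+1+0 = 3.
Wednesday + 3 ≡ Saturday — that's 1925's doomsday.
In September the doomsday date is Sep 5.
Sep 5 is the doomsday itself: Saturday.
378 mod 7 = 0, so 378 days after a Saturday is Saturday + 0 = Saturday.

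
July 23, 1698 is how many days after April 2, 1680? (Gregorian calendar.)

Apr 2, 1680 → Apr 2, 1681: 365 days.
Apr 2, 1681 → Apr 2, 1682: 365 days.
Apr 2, 1682 → Apr 2, 1683: 365 days.
Apr 2, 1683 → Apr 2, 1684: 366 days (Feb 29, 1684 is in that span).
Apr 2, 1684 → Apr 2, 1685: 365 days.
Apr 2, 1685 → Apr 2, 1686: 365 days.
Apr 2, 1686 → Apr 2, 1687: 365 days.
Apr 2, 1687 → Apr 2, 1688: 366 days (Feb 29, 1688 is in that span).
Apr 2, 1688 → Apr 2, 1689: 365 days.
Apr 2, 1689 → Apr 2, 1690: 365 days.
Apr 2, 1690 → Apr 2, 1691: 365 days.
Apr 2, 1691 → Apr 2, 1692: 366 days (Feb 29, 1692 is in that span).
Apr 2, 1692 → Apr 2, 1693: 365 days.
Apr 2, 1693 → Apr 2, 1694: 365 days.
Apr 2, 1694 → Apr 2, 1695: 365 days.
Apr 2, 1695 → Apr 2, 1696: 366 days (Feb 29, 1696 is in that span).
Apr 2, 1696 → Apr 2, 1697: 365 days.
Apr 2, 1697 → Apr 2, 1698: 365 days.
Apr 2, 1698 → May 2, 1698: 30 days (April has 30).
May 2, 1698 → Jun 2, 1698: 31 days (May has 31).
Jun 2, 1698 → Jul 2, 1698: 30 days (June has 30).
Jul 2, 1698 → Jul 23, 1698: 21 days.
Total: 6686 days.

6686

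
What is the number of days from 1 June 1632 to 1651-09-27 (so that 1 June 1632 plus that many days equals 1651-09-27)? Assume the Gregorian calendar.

7057

Jun 1, 1632 → Jun 1, 1633: 365 days.
Jun 1, 1633 → Jun 1, 1634: 365 days.
Jun 1, 1634 → Jun 1, 1635: 365 days.
Jun 1, 1635 → Jun 1, 1636: 366 days (Feb 29, 1636 is in that span).
Jun 1, 1636 → Jun 1, 1637: 365 days.
Jun 1, 1637 → Jun 1, 1638: 365 days.
Jun 1, 1638 → Jun 1, 1639: 365 days.
Jun 1, 1639 → Jun 1, 1640: 366 days (Feb 29, 1640 is in that span).
Jun 1, 1640 → Jun 1, 1641: 365 days.
Jun 1, 1641 → Jun 1, 1642: 365 days.
Jun 1, 1642 → Jun 1, 1643: 365 days.
Jun 1, 1643 → Jun 1, 1644: 366 days (Feb 29, 1644 is in that span).
Jun 1, 1644 → Jun 1, 1645: 365 days.
Jun 1, 1645 → Jun 1, 1646: 365 days.
Jun 1, 1646 → Jun 1, 1647: 365 days.
Jun 1, 1647 → Jun 1, 1648: 366 days (Feb 29, 1648 is in that span).
Jun 1, 1648 → Jun 1, 1649: 365 days.
Jun 1, 1649 → Jun 1, 1650: 365 days.
Jun 1, 1650 → Jun 1, 1651: 365 days.
Jun 1, 1651 → Jul 1, 1651: 30 days (June has 30).
Jul 1, 1651 → Aug 1, 1651: 31 days (July has 31).
Aug 1, 1651 → Sep 1, 1651: 31 days (August has 31).
Sep 1, 1651 → Sep 27, 1651: 26 days.
Total: 7057 days.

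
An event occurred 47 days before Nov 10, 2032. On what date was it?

−10 → Oct 31, 2032 (end of Oct, 31 days; 37 left).
−31 → Sep 30, 2032 (end of Sep, 30 days; 6 left).
−6 → Sep 24, 2032.

September 24, 2032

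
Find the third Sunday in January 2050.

January 1, 2050 is a Saturday.
The first Sunday is therefore January 2 (1 days later).
The third Sunday is 2 + 2×7 = January 16.

January 16, 2050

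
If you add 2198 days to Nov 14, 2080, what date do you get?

+365 (one year) → Nov 14, 2081 (1833 left).
+365 (one year) → Nov 14, 2082 (1468 left).
+365 (one year) → Nov 14, 2083 (1103 left).
+366 (one year; includes Feb 29, 2084) → Nov 14, 2084 (737 left).
+365 (one year) → Nov 14, 2085 (372 left).
Nov has 30 days: +17 → Dec 1, 2085 (355 left).
Dec has 31 days: +31 → Jan 1, 2086 (324 left).
Jan has 31 days: +31 → Feb 1, 2086 (293 left).
Feb has 28 days: +28 → Mar 1, 2086 (265 left).
Mar has 31 days: +31 → Apr 1, 2086 (234 left).
Apr has 30 days: +30 → May 1, 2086 (204 left).
May has 31 days: +31 → Jun 1, 2086 (173 left).
Jun has 30 days: +30 → Jul 1, 2086 (143 left).
Jul has 31 days: +31 → Aug 1, 2086 (112 left).
Aug has 31 days: +31 → Sep 1, 2086 (81 left).
Sep has 30 days: +30 → Oct 1, 2086 (51 left).
Oct has 31 days: +31 → Nov 1, 2086 (20 left).
+20 → Nov 21, 2086.

November 21, 2086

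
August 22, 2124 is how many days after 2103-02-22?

7852

Feb 22, 2103 → Feb 22, 2104: 365 days.
Feb 22, 2104 → Feb 22, 2105: 366 days (Feb 29, 2104 is in that span).
Feb 22, 2105 → Feb 22, 2106: 365 days.
Feb 22, 2106 → Feb 22, 2107: 365 days.
Feb 22, 2107 → Feb 22, 2108: 365 days.
Feb 22, 2108 → Feb 22, 2109: 366 days (Feb 29, 2108 is in that span).
Feb 22, 2109 → Feb 22, 2110: 365 days.
Feb 22, 2110 → Feb 22, 2111: 365 days.
Feb 22, 2111 → Feb 22, 2112: 365 days.
Feb 22, 2112 → Feb 22, 2113: 366 days (Feb 29, 2112 is in that span).
Feb 22, 2113 → Feb 22, 2114: 365 days.
Feb 22, 2114 → Feb 22, 2115: 365 days.
Feb 22, 2115 → Feb 22, 2116: 365 days.
Feb 22, 2116 → Feb 22, 2117: 366 days (Feb 29, 2116 is in that span).
Feb 22, 2117 → Feb 22, 2118: 365 days.
Feb 22, 2118 → Feb 22, 2119: 365 days.
Feb 22, 2119 → Feb 22, 2120: 365 days.
Feb 22, 2120 → Feb 22, 2121: 366 days (Feb 29, 2120 is in that span).
Feb 22, 2121 → Feb 22, 2122: 365 days.
Feb 22, 2122 → Feb 22, 2123: 365 days.
Feb 22, 2123 → Feb 22, 2124: 365 days.
Feb 22, 2124 → Mar 22, 2124: 29 days (February has 29).
Mar 22, 2124 → Apr 22, 2124: 31 days (March has 31).
Apr 22, 2124 → May 22, 2124: 30 days (April has 30).
May 22, 2124 → Jun 22, 2124: 31 days (May has 31).
Jun 22, 2124 → Jul 22, 2124: 30 days (June has 30).
Jul 22, 2124 → Aug 22, 2124: 31 days.
Total: 7852 days.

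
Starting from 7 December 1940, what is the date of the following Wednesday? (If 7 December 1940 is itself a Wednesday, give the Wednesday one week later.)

Dec 7, 1940 is a Saturday.
From Saturday to the next Wednesday is 4 days.
Dec 7, 1940 + 4 = Dec 11, 1940.

December 11, 1940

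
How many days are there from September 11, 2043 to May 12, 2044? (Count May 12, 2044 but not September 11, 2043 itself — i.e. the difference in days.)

244

Sep 11, 2043 → Oct 11, 2043: 30 days (September has 30).
Oct 11, 2043 → Nov 11, 2043: 31 days (October has 31).
Nov 11, 2043 → Dec 11, 2043: 30 days (November has 30).
Dec 11, 2043 → Jan 11, 2044: 31 days (December has 31).
Jan 11, 2044 → Feb 11, 2044: 31 days (January has 31).
Feb 11, 2044 → Mar 11, 2044: 29 days (February has 29).
Mar 11, 2044 → Apr 11, 2044: 31 days (March has 31).
Apr 11, 2044 → May 11, 2044: 30 days (April has 30).
May 11, 2044 → May 12, 2044: 1 days.
Total: 244 days.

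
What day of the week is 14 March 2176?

Doomsday rule: the anchor day for the 2100s is Sunday. For year 76: 76÷12 = 6 r 4, and 4÷4 = 1, so 6+4+1 = 11.
Sunday + 11 ≡ Thursday — that's 2176's doomsday.
In March the doomsday date is Mar 14.
Mar 14 is the doomsday itself: Thursday.

Thursday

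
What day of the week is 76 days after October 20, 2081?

Sunday

Oct 20, 2081 is a Monday.
76 mod 7 = 6, so 76 days after a Monday is Monday + 6 = Sunday.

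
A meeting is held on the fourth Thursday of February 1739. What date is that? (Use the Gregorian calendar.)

February 1, 1739 is a Sunday.
The first Thursday is therefore February 5 (4 days later).
The fourth Thursday is 5 + 3×7 = February 26.

February 26, 1739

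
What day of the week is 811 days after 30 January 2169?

First find the weekday of Jan 30, 2169. Doomsday rule: the anchor day for the 2100s is Sunday. For year 69: 69÷12 = 5 r 9, and 9÷4 = 2, so 5+9+2 = 16.
Sunday + 16 ≡ Tuesday — that's 2169's doomsday.
In January the doomsday date is Jan 3 (2169 is not a leap year).
Jan 30 is 27 days after Jan 3; 27 mod 7 = 6, so Tuesday + 6 = Monday.
811 mod 7 = 6, so 811 days after a Monday is Monday + 6 = Sunday.

Sunday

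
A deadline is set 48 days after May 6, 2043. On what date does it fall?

May has 31 days: +26 → Jun 1, 2043 (22 left).
+22 → Jun 23, 2043.

June 23, 2043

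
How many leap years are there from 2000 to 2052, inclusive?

14

Multiples of 4 in [2000,2052]: 14.
Of those, multiples of 100: 1 (not leap unless ÷400).
Multiples of 400: 1.
Leap years = 14 − 1 + 1 = 14.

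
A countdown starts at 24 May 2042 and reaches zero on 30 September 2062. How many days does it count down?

May 24, 2042 → May 24, 2043: 365 days.
May 24, 2043 → May 24, 2044: 366 days (Feb 29, 2044 is in that span).
May 24, 2044 → May 24, 2045: 365 days.
May 24, 2045 → May 24, 2046: 365 days.
May 24, 2046 → May 24, 2047: 365 days.
May 24, 2047 → May 24, 2048: 366 days (Feb 29, 2048 is in that span).
May 24, 2048 → May 24, 2049: 365 days.
May 24, 2049 → May 24, 2050: 365 days.
May 24, 2050 → May 24, 2051: 365 days.
May 24, 2051 → May 24, 2052: 366 days (Feb 29, 2052 is in that span).
May 24, 2052 → May 24, 2053: 365 days.
May 24, 2053 → May 24, 2054: 365 days.
May 24, 2054 → May 24, 2055: 365 days.
May 24, 2055 → May 24, 2056: 366 days (Feb 29, 2056 is in that span).
May 24, 2056 → May 24, 2057: 365 days.
May 24, 2057 → May 24, 2058: 365 days.
May 24, 2058 → May 24, 2059: 365 days.
May 24, 2059 → May 24, 2060: 366 days (Feb 29, 2060 is in that span).
May 24, 2060 → May 24, 2061: 365 days.
May 24, 2061 → May 24, 2062: 365 days.
May 24, 2062 → Jun 24, 2062: 31 days (May has 31).
Jun 24, 2062 → Jul 24, 2062: 30 days (June has 30).
Jul 24, 2062 → Aug 24, 2062: 31 days (July has 31).
Aug 24, 2062 → Sep 24, 2062: 31 days (August has 31).
Sep 24, 2062 → Sep 30, 2062: 6 days.
Total: 7434 days.

7434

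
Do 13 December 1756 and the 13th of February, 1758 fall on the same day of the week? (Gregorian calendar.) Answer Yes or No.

From Dec 13, 1756 to Feb 13, 1758 is 427 days.
427 mod 7 = 0, so they are the same weekday.
(Dec 13, 1756 is a Monday; Feb 13, 1758 is a Monday.)

Yes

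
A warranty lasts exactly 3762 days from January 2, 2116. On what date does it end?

April 21, 2126

+366 (one year; includes Feb 29, 2116) → Jan 2, 2117 (3396 left).
+365 (one year) → Jan 2, 2118 (3031 left).
+365 (one year) → Jan 2, 2119 (2666 left).
+365 (one year) → Jan 2, 2120 (2301 left).
+366 (one year; includes Feb 29, 2120) → Jan 2, 2121 (1935 left).
+365 (one year) → Jan 2, 2122 (1570 left).
+365 (one year) → Jan 2, 2123 (1205 left).
+365 (one year) → Jan 2, 2124 (840 left).
+366 (one year; includes Feb 29, 2124) → Jan 2, 2125 (474 left).
+365 (one year) → Jan 2, 2126 (109 left).
Jan has 31 days: +30 → Feb 1, 2126 (79 left).
Feb has 28 days: +28 → Mar 1, 2126 (51 left).
Mar has 31 days: +31 → Apr 1, 2126 (20 left).
+20 → Apr 21, 2126.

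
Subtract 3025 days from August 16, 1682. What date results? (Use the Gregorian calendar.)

−365 (one year) → Aug 16, 1681 (2660 left).
−365 (one year) → Aug 16, 1680 (2295 left).
−366 (one year; includes Feb 29, 1680) → Aug 16, 1679 (1929 left).
−365 (one year) → Aug 16, 1678 (1564 left).
−365 (one year) → Aug 16, 1677 (1199 left).
−365 (one year) → Aug 16, 1676 (834 left).
−366 (one year; includes Feb 29, 1676) → Aug 16, 1675 (468 left).
−365 (one year) → Aug 16, 1674 (103 left).
−16 → Jul 31, 1674 (end of Jul, 31 days; 87 left).
−31 → Jun 30, 1674 (end of Jun, 30 days; 56 left).
−30 → May 31, 1674 (end of May, 31 days; 26 left).
−26 → May 5, 1674.

May 5, 1674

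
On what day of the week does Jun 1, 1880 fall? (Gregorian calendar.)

Tuesday

Doomsday rule: the anchor day for the 1800s is Friday. For year 80: 80÷12 = 6 r 8, and 8÷4 = 2, so 6+8+2 = 16.
Friday + 16 ≡ Sunday — that's 1880's doomsday.
In June the doomsday date is Jun 6.
Jun 1 is 5 days before Jun 6; 5 mod 7 = 5, so Sunday − 5 = Tuesday.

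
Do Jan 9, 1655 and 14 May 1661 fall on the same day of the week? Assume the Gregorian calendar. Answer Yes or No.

From Jan 9, 1655 to May 14, 1661 is 2317 days.
2317 mod 7 = 0, so they are the same weekday.
(Jan 9, 1655 is a Saturday; May 14, 1661 is a Saturday.)

Yes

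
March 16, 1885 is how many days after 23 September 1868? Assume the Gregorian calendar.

Sep 23, 1868 → Sep 23, 1869: 365 days.
Sep 23, 1869 → Sep 23, 1870: 365 days.
Sep 23, 1870 → Sep 23, 1871: 365 days.
Sep 23, 1871 → Sep 23, 1872: 366 days (Feb 29, 1872 is in that span).
Sep 23, 1872 → Sep 23, 1873: 365 days.
Sep 23, 1873 → Sep 23, 1874: 365 days.
Sep 23, 1874 → Sep 23, 1875: 365 days.
Sep 23, 1875 → Sep 23, 1876: 366 days (Feb 29, 1876 is in that span).
Sep 23, 1876 → Sep 23, 1877: 365 days.
Sep 23, 1877 → Sep 23, 1878: 365 days.
Sep 23, 1878 → Sep 23, 1879: 365 days.
Sep 23, 1879 → Sep 23, 1880: 366 days (Feb 29, 1880 is in that span).
Sep 23, 1880 → Sep 23, 1881: 365 days.
Sep 23, 1881 → Sep 23, 1882: 365 days.
Sep 23, 1882 → Sep 23, 1883: 365 days.
Sep 23, 1883 → Sep 23, 1884: 366 days (Feb 29, 1884 is in that span).
Sep 23, 1884 → Oct 23, 1884: 30 days (September has 30).
Oct 23, 1884 → Nov 23, 1884: 31 days (October has 31).
Nov 23, 1884 → Dec 23, 1884: 30 days (November has 30).
Dec 23, 1884 → Jan 23, 1885: 31 days (December has 31).
Jan 23, 1885 → Feb 23, 1885: 31 days (January has 31).
Feb 23, 1885 → Mar 16, 1885: 21 days.
Total: 6018 days.

6018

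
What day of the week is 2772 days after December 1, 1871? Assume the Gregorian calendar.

First find the weekday of Dec 1, 1871. Doomsday rule: the anchor day for the 1800s is Friday. For year 71: 71÷12 = 5 r 11, and 11÷4 = 2, so 5+11+2 = 18.
Friday + 18 ≡ Tuesday — that's 1871's doomsday.
In December the doomsday date is Dec 12.
Dec 1 is 11 days before Dec 12; 11 mod 7 = 4, so Tuesday − 4 = Friday.
2772 mod 7 = 0, so 2772 days after a Friday is Friday + 0 = Friday.

Friday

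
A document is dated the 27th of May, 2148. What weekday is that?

Doomsday rule: the anchor day for the 2100s is Sunday. For year 48: 48÷12 = 4 r 0, and 0÷4 = 0, so 4+0+0 = 4.
Sunday + 4 ≡ Thursday — that's 2148's doomsday.
In May the doomsday date is May 9.
May 27 is 18 days after May 9; 18 mod 7 = 4, so Thursday + 4 = Monday.

Monday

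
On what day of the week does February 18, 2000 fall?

Doomsday rule: the anchor day for the 2000s is Tuesday. For year 00: 0÷12 = 0 r 0, and 0÷4 = 0, so 0+0+0 = 0.
Tuesday + 0 ≡ Tuesday — that's 2000's doomsday.
In February the doomsday date is Feb 29 (2000 is a leap year (divisible by 400)).
Feb 18 is 11 days before Feb 29; 11 mod 7 = 4, so Tuesday − 4 = Friday.

Friday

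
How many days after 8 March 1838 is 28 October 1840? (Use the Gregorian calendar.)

965

Mar 8, 1838 → Mar 8, 1839: 365 days.
Mar 8, 1839 → Mar 8, 1840: 366 days (Feb 29, 1840 is in that span).
Mar 8, 1840 → Apr 8, 1840: 31 days (March has 31).
Apr 8, 1840 → May 8, 1840: 30 days (April has 30).
May 8, 1840 → Jun 8, 1840: 31 days (May has 31).
Jun 8, 1840 → Jul 8, 1840: 30 days (June has 30).
Jul 8, 1840 → Aug 8, 1840: 31 days (July has 31).
Aug 8, 1840 → Sep 8, 1840: 31 days (August has 31).
Sep 8, 1840 → Oct 8, 1840: 30 days (September has 30).
Oct 8, 1840 → Oct 28, 1840: 20 days.
Total: 965 days.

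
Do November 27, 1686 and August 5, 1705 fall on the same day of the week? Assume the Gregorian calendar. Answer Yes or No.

From Nov 27, 1686 to Aug 5, 1705 is 6825 days.
6825 mod 7 = 0, so they are the same weekday.
(Nov 27, 1686 is a Wednesday; Aug 5, 1705 is a Wednesday.)

Yes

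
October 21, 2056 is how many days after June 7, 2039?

6346

Jun 7, 2039 → Jun 7, 2040: 366 days (Feb 29, 2040 is in that span).
Jun 7, 2040 → Jun 7, 2041: 365 days.
Jun 7, 2041 → Jun 7, 2042: 365 days.
Jun 7, 2042 → Jun 7, 2043: 365 days.
Jun 7, 2043 → Jun 7, 2044: 366 days (Feb 29, 2044 is in that span).
Jun 7, 2044 → Jun 7, 2045: 365 days.
Jun 7, 2045 → Jun 7, 2046: 365 days.
Jun 7, 2046 → Jun 7, 2047: 365 days.
Jun 7, 2047 → Jun 7, 2048: 366 days (Feb 29, 2048 is in that span).
Jun 7, 2048 → Jun 7, 2049: 365 days.
Jun 7, 2049 → Jun 7, 2050: 365 days.
Jun 7, 2050 → Jun 7, 2051: 365 days.
Jun 7, 2051 → Jun 7, 2052: 366 days (Feb 29, 2052 is in that span).
Jun 7, 2052 → Jun 7, 2053: 365 days.
Jun 7, 2053 → Jun 7, 2054: 365 days.
Jun 7, 2054 → Jun 7, 2055: 365 days.
Jun 7, 2055 → Jun 7, 2056: 366 days (Feb 29, 2056 is in that span).
Jun 7, 2056 → Jul 7, 2056: 30 days (June has 30).
Jul 7, 2056 → Aug 7, 2056: 31 days (July has 31).
Aug 7, 2056 → Sep 7, 2056: 31 days (August has 31).
Sep 7, 2056 → Oct 7, 2056: 30 days (September has 30).
Oct 7, 2056 → Oct 21, 2056: 14 days.
Total: 6346 days.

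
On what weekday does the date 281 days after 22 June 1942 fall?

Jun 22, 1942 is a Monday.
281 mod 7 = 1, so 281 days after a Monday is Monday + 1 = Tuesday.

Tuesday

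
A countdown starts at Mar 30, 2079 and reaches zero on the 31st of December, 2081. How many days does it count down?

Mar 30, 2079 → Mar 30, 2080: 366 days (Feb 29, 2080 is in that span).
Mar 30, 2080 → Mar 30, 2081: 365 days.
Mar 30, 2081 → Apr 30, 2081: 31 days (March has 31).
Apr 30, 2081 → May 30, 2081: 30 days (April has 30).
May 30, 2081 → Jun 30, 2081: 31 days (May has 31).
Jun 30, 2081 → Jul 30, 2081: 30 days (June has 30).
Jul 30, 2081 → Aug 30, 2081: 31 days (July has 31).
Aug 30, 2081 → Sep 30, 2081: 31 days (August has 31).
Sep 30, 2081 → Oct 30, 2081: 30 days (September has 30).
Oct 30, 2081 → Nov 30, 2081: 31 days (October has 31).
Nov 30, 2081 → Dec 30, 2081: 30 days (November has 30).
Dec 30, 2081 → Dec 31, 2081: 1 days.
Total: 1007 days.

1007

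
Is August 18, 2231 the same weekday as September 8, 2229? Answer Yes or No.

From Sep 8, 2229 to Aug 18, 2231 is 709 days.
709 mod 7 = 2, so they are different weekdays.
(Sep 8, 2229 is a Tuesday; Aug 18, 2231 is a Thursday.)

No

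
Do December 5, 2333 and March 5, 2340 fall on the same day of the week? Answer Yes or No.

From Dec 5, 2333 to Mar 5, 2340 is 2282 days.
2282 mod 7 = 0, so they are the same weekday.
(Dec 5, 2333 is a Tuesday; Mar 5, 2340 is a Tuesday.)

Yes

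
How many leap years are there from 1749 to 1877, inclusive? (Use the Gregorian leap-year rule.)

31

Multiples of 4 in [1749,1877]: 32.
Of those, multiples of 100: 1 (not leap unless ÷400).
Multiples of 400: 0.
Leap years = 32 − 1 + 0 = 31.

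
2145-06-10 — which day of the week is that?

Doomsday rule: the anchor day for the 2100s is Sunday. For year 45: 45÷12 = 3 r 9, and 9÷4 = 2, so 3+9+2 = 14.
Sunday + 14 ≡ Sunday — that's 2145's doomsday.
In June the doomsday date is Jun 6.
Jun 10 is 4 days after Jun 6; 4 mod 7 = 4, so Sunday + 4 = Thursday.

Thursday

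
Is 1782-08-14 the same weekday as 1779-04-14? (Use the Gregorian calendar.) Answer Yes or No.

Yes

From Apr 14, 1779 to Aug 14, 1782 is 1218 days.
1218 mod 7 = 0, so they are the same weekday.
(Apr 14, 1779 is a Wednesday; Aug 14, 1782 is a Wednesday.)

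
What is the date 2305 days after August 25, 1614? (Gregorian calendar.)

December 16, 1620

+365 (one year) → Aug 25, 1615 (1940 left).
+366 (one year; includes Feb 29, 1616) → Aug 25, 1616 (1574 left).
+365 (one year) → Aug 25, 1617 (1209 left).
+365 (one year) → Aug 25, 1618 (844 left).
+365 (one year) → Aug 25, 1619 (479 left).
+366 (one year; includes Feb 29, 1620) → Aug 25, 1620 (113 left).
Aug has 31 days: +7 → Sep 1, 1620 (106 left).
Sep has 30 days: +30 → Oct 1, 1620 (76 left).
Oct has 31 days: +31 → Nov 1, 1620 (45 left).
Nov has 30 days: +30 → Dec 1, 1620 (15 left).
+15 → Dec 16, 1620.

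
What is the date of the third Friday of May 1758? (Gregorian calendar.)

May 1, 1758 is a Monday.
The first Friday is therefore May 5 (4 days later).
The third Friday is 5 + 2×7 = May 19.

May 19, 1758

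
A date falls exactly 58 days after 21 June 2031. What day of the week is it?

First find the weekday of Jun 21, 2031. Doomsday rule: the anchor day for the 2000s is Tuesday. For year 31: 31÷12 = 2 r 7, and 7÷4 = 1, so 2+7+1 = 10.
Tuesday + 10 ≡ Friday — that's 2031's doomsday.
In June the doomsday date is Jun 6.
Jun 21 is 15 days after Jun 6; 15 mod 7 = 1, so Friday + 1 = Saturday.
58 mod 7 = 2, so 58 days after a Saturday is Saturday + 2 = Monday.

Monday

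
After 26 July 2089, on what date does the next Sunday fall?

Jul 26, 2089 is a Tuesday.
From Tuesday to the next Sunday is 5 days.
Jul 26, 2089 + 5 = Jul 31, 2089.

July 31, 2089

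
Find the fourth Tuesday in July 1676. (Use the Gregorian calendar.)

July 1, 1676 is a Wednesday.
The first Tuesday is therefore July 7 (6 days later).
The fourth Tuesday is 7 + 3×7 = July 28.

July 28, 1676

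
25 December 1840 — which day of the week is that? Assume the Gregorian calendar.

Doomsday rule: the anchor day for the 1800s is Friday. For year 40: 40÷12 = 3 r 4, and 4÷4 = 1, so 3+4+1 = 8.
Friday + 8 ≡ Saturday — that's 1840's doomsday.
In December the doomsday date is Dec 12.
Dec 25 is 13 days after Dec 12; 13 mod 7 = 6, so Saturday + 6 = Friday.

Friday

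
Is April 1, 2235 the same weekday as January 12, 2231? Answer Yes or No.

From Jan 12, 2231 to Apr 1, 2235 is 1540 days.
1540 mod 7 = 0, so they are the same weekday.
(Jan 12, 2231 is a Wednesday; Apr 1, 2235 is a Wednesday.)

Yes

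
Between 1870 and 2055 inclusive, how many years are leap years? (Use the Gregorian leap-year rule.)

45

Multiples of 4 in [1870,2055]: 46.
Of those, multiples of 100: 2 (not leap unless ÷400).
Multiples of 400: 1.
Leap years = 46 − 2 + 1 = 45.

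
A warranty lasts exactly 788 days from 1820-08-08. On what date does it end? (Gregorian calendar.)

+365 (one year) → Aug 8, 1821 (423 left).
+365 (one year) → Aug 8, 1822 (58 left).
Aug has 31 days: +24 → Sep 1, 1822 (34 left).
Sep has 30 days: +30 → Oct 1, 1822 (4 left).
+4 → Oct 5, 1822.

October 5, 1822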